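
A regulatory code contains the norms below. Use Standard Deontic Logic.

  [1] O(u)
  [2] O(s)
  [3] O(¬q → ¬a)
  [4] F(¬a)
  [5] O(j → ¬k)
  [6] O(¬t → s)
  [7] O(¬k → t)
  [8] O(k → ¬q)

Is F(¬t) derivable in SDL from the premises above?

Yes

Premise 4, F(¬a), is equivalent to O(a).
Premise 3, O(¬q → ¬a), contraposes to O(a → q); with O(a) we get O(q).
Premise 8, O(k → ¬q), contraposes to O(q → ¬k); with O(q) we get O(¬k).
From O(¬k) and premise 7, O(¬k → t), we obtain O(t).
Premises 1, 2, 5, 6 do not contribute to this derivation.
So O(t) holds, i.e. F(¬t). The claim follows.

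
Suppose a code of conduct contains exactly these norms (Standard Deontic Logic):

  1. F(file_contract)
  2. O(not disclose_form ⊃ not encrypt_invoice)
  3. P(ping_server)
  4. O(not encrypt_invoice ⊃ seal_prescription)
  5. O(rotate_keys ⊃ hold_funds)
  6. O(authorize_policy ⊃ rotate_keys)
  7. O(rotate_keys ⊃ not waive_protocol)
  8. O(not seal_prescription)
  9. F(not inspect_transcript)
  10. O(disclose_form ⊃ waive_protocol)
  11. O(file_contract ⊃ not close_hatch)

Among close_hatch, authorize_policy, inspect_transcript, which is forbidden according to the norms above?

Premise 8 states O(not seal_prescription) outright.
Premise 4 is O(not encrypt_invoice ⊃ seal_prescription); contrapositively O(not seal_prescription ⊃ encrypt_invoice). Since O(not seal_prescription) holds, K gives O(encrypt_invoice).
Premise 2, O(not disclose_form ⊃ not encrypt_invoice), contraposes to O(encrypt_invoice ⊃ disclose_form); with O(encrypt_invoice) we get O(disclose_form).
Premise 10 is O(disclose_form ⊃ waive_protocol); since O(disclose_form), deontic closure gives O(waive_protocol).
The contrapositive of premise 7 (O(rotate_keys ⊃ not waive_protocol)) is O(waive_protocol ⊃ not rotate_keys), and O(waive_protocol) is already established, so O(not rotate_keys).
Premise 6 is O(authorize_policy ⊃ rotate_keys); contrapositively O(not rotate_keys ⊃ not authorize_policy). Since O(not rotate_keys) holds, K gives O(not authorize_policy).
So O(not authorize_policy) holds, i.e. authorize_policy is forbidden. None of the other listed options is forbidden under the premises.

authorize_policy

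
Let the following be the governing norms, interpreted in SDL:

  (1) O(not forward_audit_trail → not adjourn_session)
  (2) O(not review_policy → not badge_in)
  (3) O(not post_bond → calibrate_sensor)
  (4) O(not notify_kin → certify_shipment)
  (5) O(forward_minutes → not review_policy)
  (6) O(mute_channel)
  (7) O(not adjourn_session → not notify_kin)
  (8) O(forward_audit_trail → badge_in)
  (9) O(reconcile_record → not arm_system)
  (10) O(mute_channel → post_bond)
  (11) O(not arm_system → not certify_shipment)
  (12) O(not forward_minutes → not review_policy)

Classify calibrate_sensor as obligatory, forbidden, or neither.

Premise 3 is O(not post_bond → calibrate_sensor), but O(not post_bond) is not derivable from the premises, so it does not yield O(calibrate_sensor).
No premise or chain of K-axiom applications forces O(calibrate_sensor), and none forces O(not calibrate_sensor). So calibrate_sensor is neither obligatory nor forbidden under these norms.

Neither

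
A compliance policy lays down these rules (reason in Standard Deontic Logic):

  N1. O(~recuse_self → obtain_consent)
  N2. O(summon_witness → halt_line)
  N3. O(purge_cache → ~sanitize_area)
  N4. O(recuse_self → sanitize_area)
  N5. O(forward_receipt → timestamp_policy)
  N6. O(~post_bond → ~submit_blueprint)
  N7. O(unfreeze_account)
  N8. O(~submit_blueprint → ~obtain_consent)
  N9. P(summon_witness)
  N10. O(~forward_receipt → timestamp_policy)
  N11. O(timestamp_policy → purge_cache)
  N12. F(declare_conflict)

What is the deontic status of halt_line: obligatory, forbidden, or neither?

Neither

Premise 2 is O(summon_witness → halt_line), but O(summon_witness) is not derivable from the premises (the permission P(summon_witness) asserts only ~O(~summon_witness), not O(summon_witness)), so it does not yield O(halt_line).
No premise or chain of K-axiom applications forces O(halt_line), and none forces O(~halt_line). So halt_line is neither obligatory nor forbidden under these norms.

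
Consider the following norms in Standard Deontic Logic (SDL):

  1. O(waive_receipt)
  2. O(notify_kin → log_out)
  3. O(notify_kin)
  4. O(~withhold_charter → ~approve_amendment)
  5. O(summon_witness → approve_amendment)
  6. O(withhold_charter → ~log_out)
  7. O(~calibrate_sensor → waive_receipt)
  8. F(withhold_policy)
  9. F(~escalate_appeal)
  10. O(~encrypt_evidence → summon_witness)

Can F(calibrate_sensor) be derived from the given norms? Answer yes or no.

No

Premise 7 is O(~calibrate_sensor → waive_receipt); even if O(waive_receipt) held, inferring O(~calibrate_sensor) would be affirming the consequent — invalid.
No other premise forces O(~calibrate_sensor). An ideal world satisfying every premise can still have calibrate_sensor true, so F(calibrate_sensor) is not derivable.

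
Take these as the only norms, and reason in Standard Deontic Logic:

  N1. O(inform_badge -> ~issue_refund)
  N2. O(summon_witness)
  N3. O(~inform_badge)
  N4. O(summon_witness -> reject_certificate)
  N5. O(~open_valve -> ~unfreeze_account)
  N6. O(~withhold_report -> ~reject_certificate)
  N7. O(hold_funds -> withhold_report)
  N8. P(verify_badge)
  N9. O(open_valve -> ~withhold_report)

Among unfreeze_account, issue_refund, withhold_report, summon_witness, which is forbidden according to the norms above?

From premise 2 we have O(summon_witness).
From O(summon_witness) and premise 4, O(summon_witness -> reject_certificate), we obtain O(reject_certificate).
Premise 6 is O(~withhold_report -> ~reject_certificate); contrapositively O(reject_certificate -> withhold_report). Since O(reject_certificate) holds, K gives O(withhold_report).
Premise 9, O(open_valve -> ~withhold_report), contraposes to O(withhold_report -> ~open_valve); with O(withhold_report) we get O(~open_valve).
Applying K to premise 5 (O(~open_valve -> ~unfreeze_account)) and O(~open_valve) yields O(~unfreeze_account).
So O(~unfreeze_account) holds, i.e. unfreeze_account is forbidden. None of the other listed options is forbidden under the premises.

unfreeze_account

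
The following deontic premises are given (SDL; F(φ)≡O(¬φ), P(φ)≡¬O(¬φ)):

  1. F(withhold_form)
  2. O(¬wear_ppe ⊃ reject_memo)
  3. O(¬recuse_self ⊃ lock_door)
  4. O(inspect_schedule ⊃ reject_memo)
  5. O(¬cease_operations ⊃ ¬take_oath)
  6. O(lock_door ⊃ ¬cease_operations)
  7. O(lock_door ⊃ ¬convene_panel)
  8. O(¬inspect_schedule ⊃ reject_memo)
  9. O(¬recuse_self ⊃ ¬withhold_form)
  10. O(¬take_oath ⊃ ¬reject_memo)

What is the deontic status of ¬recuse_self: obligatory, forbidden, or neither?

By case analysis on ¬inspect_schedule: premise 8 gives O(¬inspect_schedule ⊃ reject_memo) and premise 4 gives O(inspect_schedule ⊃ reject_memo), so O(reject_memo) either way.
The contrapositive of premise 10 (O(¬take_oath ⊃ ¬reject_memo)) is O(reject_memo ⊃ take_oath), and O(reject_memo) is already established, so O(take_oath).
The contrapositive of premise 5 (O(¬cease_operations ⊃ ¬take_oath)) is O(take_oath ⊃ cease_operations), and O(take_oath) is already established, so O(cease_operations).
Premise 6, O(lock_door ⊃ ¬cease_operations), contraposes to O(cease_operations ⊃ ¬lock_door); with O(cease_operations) we get O(¬lock_door).
The contrapositive of premise 3 (O(¬recuse_self ⊃ lock_door)) is O(¬lock_door ⊃ recuse_self), and O(¬lock_door) is already established, so O(recuse_self).
Premises 1, 2, 7, 9 do not contribute to this derivation.
Thus O(recuse_self), which is F(¬recuse_self): ¬recuse_self is forbidden.

Forbidden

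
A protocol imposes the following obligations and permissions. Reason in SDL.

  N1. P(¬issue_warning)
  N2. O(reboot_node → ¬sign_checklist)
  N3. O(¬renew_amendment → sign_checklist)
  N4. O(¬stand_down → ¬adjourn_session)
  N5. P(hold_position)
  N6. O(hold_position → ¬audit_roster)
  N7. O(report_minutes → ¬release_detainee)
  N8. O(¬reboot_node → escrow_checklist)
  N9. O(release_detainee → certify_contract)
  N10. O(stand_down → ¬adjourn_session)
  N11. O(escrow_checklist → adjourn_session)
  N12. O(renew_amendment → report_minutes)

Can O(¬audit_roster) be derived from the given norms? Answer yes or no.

No

Premise 6 is O(hold_position → ¬audit_roster), but O(hold_position) is not derivable from the premises (the permission P(hold_position) asserts only ¬O(¬hold_position), not O(hold_position)), so it does not yield O(¬audit_roster).
No other premise forces O(¬audit_roster). An ideal world satisfying every premise can still have ¬audit_roster false, so O(¬audit_roster) is not derivable.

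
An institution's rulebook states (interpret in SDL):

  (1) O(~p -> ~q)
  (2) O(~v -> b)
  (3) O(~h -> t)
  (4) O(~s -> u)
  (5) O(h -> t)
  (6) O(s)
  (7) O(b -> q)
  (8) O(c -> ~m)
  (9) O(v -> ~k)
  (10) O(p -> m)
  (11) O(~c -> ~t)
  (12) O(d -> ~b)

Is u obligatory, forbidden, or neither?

Neither

Premise 4 is O(~s -> u), but O(~s) is not derivable from the premises, so it does not yield O(u).
No premise or chain of K-axiom applications forces O(u), and none forces O(~u). So u is neither obligatory nor forbidden under these norms.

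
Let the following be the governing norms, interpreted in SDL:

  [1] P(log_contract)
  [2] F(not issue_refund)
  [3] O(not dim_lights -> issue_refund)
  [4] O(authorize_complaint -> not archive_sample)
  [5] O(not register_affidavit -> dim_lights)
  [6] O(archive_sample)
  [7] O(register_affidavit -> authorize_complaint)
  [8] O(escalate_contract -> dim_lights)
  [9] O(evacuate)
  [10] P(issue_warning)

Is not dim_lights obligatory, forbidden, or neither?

From premise 6 we have O(archive_sample).
Premise 4 is O(authorize_complaint -> not archive_sample); contrapositively O(archive_sample -> not authorize_complaint). Since O(archive_sample) holds, K gives O(not authorize_complaint).
Premise 7, O(register_affidavit -> authorize_complaint), contraposes to O(not authorize_complaint -> not register_affidavit); with O(not authorize_complaint) we get O(not register_affidavit).
Applying K to premise 5 (O(not register_affidavit -> dim_lights)) and O(not register_affidavit) yields O(dim_lights).
Premises 1, 2, 3, 8, 9, 10 do not contribute to this derivation.
Thus O(dim_lights), which is F(not dim_lights): not dim_lights is forbidden.

Forbidden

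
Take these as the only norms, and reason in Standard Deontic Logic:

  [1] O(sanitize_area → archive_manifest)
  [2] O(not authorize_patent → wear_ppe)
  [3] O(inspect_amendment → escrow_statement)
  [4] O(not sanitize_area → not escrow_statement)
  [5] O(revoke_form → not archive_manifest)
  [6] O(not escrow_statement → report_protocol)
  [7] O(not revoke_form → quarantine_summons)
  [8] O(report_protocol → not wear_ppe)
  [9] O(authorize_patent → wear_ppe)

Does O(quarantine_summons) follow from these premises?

By case analysis on authorize_patent: premise 9 gives O(authorize_patent → wear_ppe) and premise 2 gives O(not authorize_patent → wear_ppe), so O(wear_ppe) either way.
Premise 8 is O(report_protocol → not wear_ppe); contrapositively O(wear_ppe → not report_protocol). Since O(wear_ppe) holds, K gives O(not report_protocol).
The contrapositive of premise 6 (O(not escrow_statement → report_protocol)) is O(not report_protocol → escrow_statement), and O(not report_protocol) is already established, so O(escrow_statement).
The contrapositive of premise 4 (O(not sanitize_area → not escrow_statement)) is O(escrow_statement → sanitize_area), and O(escrow_statement) is already established, so O(sanitize_area).
Premise 1 is O(sanitize_area → archive_manifest); since O(sanitize_area), deontic closure gives O(archive_manifest).
Premise 5, O(revoke_form → not archive_manifest), contraposes to O(archive_manifest → not revoke_form); with O(archive_manifest) we get O(not revoke_form).
With premise 7, O(not revoke_form → quarantine_summons), the K-axiom yields O(quarantine_summons).
Premise 3 does not contribute to this derivation.
So O(quarantine_summons) follows.

Yes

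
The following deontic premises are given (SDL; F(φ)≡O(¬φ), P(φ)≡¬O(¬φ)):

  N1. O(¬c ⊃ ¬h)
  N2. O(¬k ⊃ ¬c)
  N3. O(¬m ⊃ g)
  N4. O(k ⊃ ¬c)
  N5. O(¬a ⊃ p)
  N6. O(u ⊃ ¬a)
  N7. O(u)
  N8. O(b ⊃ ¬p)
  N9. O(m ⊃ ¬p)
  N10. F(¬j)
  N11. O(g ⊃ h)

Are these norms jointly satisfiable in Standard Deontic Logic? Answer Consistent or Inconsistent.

Premises 4 and 2 cover both cases: O(k ⊃ ¬c) and O(¬k ⊃ ¬c). Since k ∨ ¬k is a tautology, O(¬c) follows.
Applying K to premise 1 (O(¬c ⊃ ¬h)) and O(¬c) yields O(¬h).
Premise 11, O(g ⊃ h), contraposes to O(¬h ⊃ ¬g); with O(¬h) we get O(¬g).
Premise 3 is O(¬m ⊃ g); contrapositively O(¬g ⊃ m). Since O(¬g) holds, K gives O(m).
Premise 9 is O(m ⊃ ¬p); since O(m), deontic closure gives O(¬p).
Premise 5 is O(¬a ⊃ p); contrapositively O(¬p ⊃ a). Since O(¬p) holds, K gives O(a).
Premise 6 is O(u ⊃ ¬a); contrapositively O(a ⊃ ¬u). Since O(a) holds, K gives O(¬u).
However, premise 7 gives O(u).
We now have both O(¬u) and O(u) — u is simultaneously obligatory and forbidden, violating the D-axiom.

Inconsistent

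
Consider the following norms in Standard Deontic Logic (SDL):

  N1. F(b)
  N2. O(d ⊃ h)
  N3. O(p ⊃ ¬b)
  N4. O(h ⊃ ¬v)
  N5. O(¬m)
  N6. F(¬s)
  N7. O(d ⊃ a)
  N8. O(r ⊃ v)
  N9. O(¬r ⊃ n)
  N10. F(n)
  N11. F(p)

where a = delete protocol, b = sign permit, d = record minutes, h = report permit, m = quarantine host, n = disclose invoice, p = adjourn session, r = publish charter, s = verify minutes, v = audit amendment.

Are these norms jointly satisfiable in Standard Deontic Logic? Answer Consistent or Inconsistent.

Consistent

Premise 3 is O(p ⊃ ¬b); even if O(¬b) held, inferring O(p) would be affirming the consequent — invalid.
So O(p) is not derivable, and the apparent clash with O(¬p) does not arise.
A world satisfying every obligation exists (e.g. a=false, b=false, d=false, h=false, m=false, n=false, p=false, r=true, s=true, v=true); no atom is both obligatory and forbidden, so the set is consistent.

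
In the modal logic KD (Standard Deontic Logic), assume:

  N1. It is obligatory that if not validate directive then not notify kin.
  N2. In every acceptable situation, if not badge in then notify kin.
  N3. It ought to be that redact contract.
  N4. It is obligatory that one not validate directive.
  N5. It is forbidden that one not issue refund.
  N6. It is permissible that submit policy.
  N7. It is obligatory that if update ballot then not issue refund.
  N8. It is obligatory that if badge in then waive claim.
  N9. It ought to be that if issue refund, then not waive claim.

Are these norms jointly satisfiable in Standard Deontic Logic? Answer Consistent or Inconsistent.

Inconsistent

Premise 4 gives O(¬validate_directive).
With premise 1, O(¬validate_directive → ¬notify_kin), the K-axiom yields O(¬notify_kin).
Premise 2 is O(¬badge_in → notify_kin); contrapositively O(¬notify_kin → badge_in). Since O(¬notify_kin) holds, K gives O(badge_in).
Applying K to premise 8 (O(badge_in → waive_claim)) and O(badge_in) yields O(waive_claim).
Premise 9 is O(issue_refund → ¬waive_claim); contrapositively O(waive_claim → ¬issue_refund). Since O(waive_claim) holds, K gives O(¬issue_refund).
However, F(¬issue_refund) at premise 5 amounts to O(issue_refund).
We now have both O(¬issue_refund) and O(issue_refund) — issue_refund is simultaneously obligatory and forbidden, violating the D-axiom.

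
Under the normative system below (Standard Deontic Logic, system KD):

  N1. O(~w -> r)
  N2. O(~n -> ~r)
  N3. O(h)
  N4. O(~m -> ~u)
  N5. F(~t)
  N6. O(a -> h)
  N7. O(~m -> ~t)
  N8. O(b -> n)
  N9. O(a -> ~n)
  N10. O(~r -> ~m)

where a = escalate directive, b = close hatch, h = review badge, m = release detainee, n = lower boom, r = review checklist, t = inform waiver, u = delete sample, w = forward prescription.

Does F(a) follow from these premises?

Yes

F(~t) at premise 5 means O(t).
Premise 7 is O(~m -> ~t); contrapositively O(t -> m). Since O(t) holds, K gives O(m).
Premise 10, O(~r -> ~m), contraposes to O(m -> r); with O(m) we get O(r).
Premise 2, O(~n -> ~r), contraposes to O(r -> n); with O(r) we get O(n).
The contrapositive of premise 9 (O(a -> ~n)) is O(n -> ~a), and O(n) is already established, so O(~a).
Premises 1, 3, 4, 6, 8 do not contribute to this derivation.
So O(~a) holds, i.e. F(a). The claim follows.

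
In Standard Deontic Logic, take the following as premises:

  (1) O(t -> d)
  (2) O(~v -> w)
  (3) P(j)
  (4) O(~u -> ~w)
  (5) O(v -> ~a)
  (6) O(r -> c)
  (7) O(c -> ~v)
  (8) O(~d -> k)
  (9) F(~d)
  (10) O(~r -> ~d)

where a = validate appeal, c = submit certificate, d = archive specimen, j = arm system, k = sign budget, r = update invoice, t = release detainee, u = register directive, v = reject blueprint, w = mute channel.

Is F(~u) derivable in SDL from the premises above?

Premise 9 is F(~d), i.e. O(d).
The contrapositive of premise 10 (O(~r -> ~d)) is O(d -> r), and O(d) is already established, so O(r).
Applying K to premise 6 (O(r -> c)) and O(r) yields O(c).
Premise 7 is O(c -> ~v); since O(c), deontic closure gives O(~v).
Applying K to premise 2 (O(~v -> w)) and O(~v) yields O(w).
Premise 4, O(~u -> ~w), contraposes to O(w -> u); with O(w) we get O(u).
Premises 1, 3, 5, 8 do not contribute to this derivation.
So O(u) holds, i.e. F(~u). The claim follows.

Yes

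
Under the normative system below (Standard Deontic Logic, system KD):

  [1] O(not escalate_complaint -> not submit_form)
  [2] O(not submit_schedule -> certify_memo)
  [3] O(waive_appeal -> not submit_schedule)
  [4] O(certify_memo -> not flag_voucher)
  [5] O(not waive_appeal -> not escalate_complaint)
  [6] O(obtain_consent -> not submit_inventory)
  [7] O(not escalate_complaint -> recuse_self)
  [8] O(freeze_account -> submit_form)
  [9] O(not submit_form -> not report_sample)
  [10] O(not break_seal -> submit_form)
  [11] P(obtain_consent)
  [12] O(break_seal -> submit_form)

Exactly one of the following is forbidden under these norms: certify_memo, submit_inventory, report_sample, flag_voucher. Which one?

flag_voucher

Premises 12 and 10 cover both cases: O(break_seal -> submit_form) and O(not break_seal -> submit_form). Since break_seal ∨ not break_seal is a tautology, O(submit_form) follows.
Premise 1, O(not escalate_complaint -> not submit_form), contraposes to O(submit_form -> escalate_complaint); with O(submit_form) we get O(escalate_complaint).
Premise 5, O(not waive_appeal -> not escalate_complaint), contraposes to O(escalate_complaint -> waive_appeal); with O(escalate_complaint) we get O(waive_appeal).
From O(waive_appeal) and premise 3, O(waive_appeal -> not submit_schedule), we obtain O(not submit_schedule).
Applying K to premise 2 (O(not submit_schedule -> certify_memo)) and O(not submit_schedule) yields O(certify_memo).
With premise 4, O(certify_memo -> not flag_voucher), the K-axiom yields O(not flag_voucher).
So O(not flag_voucher) holds, i.e. flag_voucher is forbidden. None of the other listed options is forbidden under the premises.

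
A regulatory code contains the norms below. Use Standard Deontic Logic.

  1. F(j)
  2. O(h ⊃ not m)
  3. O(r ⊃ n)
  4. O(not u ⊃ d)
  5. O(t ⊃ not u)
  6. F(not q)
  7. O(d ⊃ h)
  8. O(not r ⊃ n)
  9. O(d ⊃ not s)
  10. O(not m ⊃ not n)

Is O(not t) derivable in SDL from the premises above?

Premises 3 and 8 are O(r ⊃ n) and O(not r ⊃ n); every ideal world satisfies r or not r, so in either case n holds — hence O(n).
Premise 10 is O(not m ⊃ not n); contrapositively O(n ⊃ m). Since O(n) holds, K gives O(m).
The contrapositive of premise 2 (O(h ⊃ not m)) is O(m ⊃ not h), and O(m) is already established, so O(not h).
Premise 7, O(d ⊃ h), contraposes to O(not h ⊃ not d); with O(not h) we get O(not d).
Premise 4 is O(not u ⊃ d); contrapositively O(not d ⊃ u). Since O(not d) holds, K gives O(u).
Premise 5 is O(t ⊃ not u); contrapositively O(u ⊃ not t). Since O(u) holds, K gives O(not t).
Premises 1, 6, 9 do not contribute to this derivation.
So O(not t) follows.

Yes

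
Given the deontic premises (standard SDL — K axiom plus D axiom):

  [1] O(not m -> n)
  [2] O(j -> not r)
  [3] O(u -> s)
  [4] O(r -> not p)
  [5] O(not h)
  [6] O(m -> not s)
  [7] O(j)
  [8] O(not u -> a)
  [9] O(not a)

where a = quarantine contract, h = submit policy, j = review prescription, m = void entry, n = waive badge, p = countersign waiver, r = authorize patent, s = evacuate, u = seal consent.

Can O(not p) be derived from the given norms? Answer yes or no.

Premise 4 is O(r -> not p), but O(r) is not derivable from the premises, so it does not yield O(not p).
No other premise forces O(not p). An ideal world satisfying every premise can still have not p false, so O(not p) is not derivable.

No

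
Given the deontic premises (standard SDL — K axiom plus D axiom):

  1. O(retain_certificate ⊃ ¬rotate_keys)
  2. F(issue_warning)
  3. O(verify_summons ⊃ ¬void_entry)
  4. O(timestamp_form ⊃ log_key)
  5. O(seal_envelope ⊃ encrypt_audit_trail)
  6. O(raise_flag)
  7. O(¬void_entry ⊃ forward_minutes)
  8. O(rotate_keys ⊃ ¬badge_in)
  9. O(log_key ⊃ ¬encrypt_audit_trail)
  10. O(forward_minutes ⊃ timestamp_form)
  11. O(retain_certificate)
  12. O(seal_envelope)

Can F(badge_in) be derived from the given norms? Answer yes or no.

No

Premise 8 is O(rotate_keys ⊃ ¬badge_in), but O(rotate_keys) is not derivable from the premises, so it does not yield O(¬badge_in).
No other premise forces O(¬badge_in). An ideal world satisfying every premise can still have badge_in true, so F(badge_in) is not derivable.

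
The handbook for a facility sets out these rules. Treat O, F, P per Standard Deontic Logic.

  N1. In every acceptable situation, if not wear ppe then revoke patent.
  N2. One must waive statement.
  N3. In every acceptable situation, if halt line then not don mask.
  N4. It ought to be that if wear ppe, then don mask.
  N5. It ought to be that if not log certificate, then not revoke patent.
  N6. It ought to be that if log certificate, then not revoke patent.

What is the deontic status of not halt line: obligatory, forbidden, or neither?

Obligatory

Premises 6 and 5 are O(log_certificate → ¬revoke_patent) and O(¬log_certificate → ¬revoke_patent); every ideal world satisfies log_certificate or ¬log_certificate, so in either case ¬revoke_patent holds — hence O(¬revoke_patent).
Premise 1, O(¬wear_ppe → revoke_patent), contraposes to O(¬revoke_patent → wear_ppe); with O(¬revoke_patent) we get O(wear_ppe).
Applying K to premise 4 (O(wear_ppe → don_mask)) and O(wear_ppe) yields O(don_mask).
Premise 3, O(halt_line → ¬don_mask), contraposes to O(don_mask → ¬halt_line); with O(don_mask) we get O(¬halt_line).
Premise 2 does not contribute to this derivation.
Hence ¬halt_line is obligatory.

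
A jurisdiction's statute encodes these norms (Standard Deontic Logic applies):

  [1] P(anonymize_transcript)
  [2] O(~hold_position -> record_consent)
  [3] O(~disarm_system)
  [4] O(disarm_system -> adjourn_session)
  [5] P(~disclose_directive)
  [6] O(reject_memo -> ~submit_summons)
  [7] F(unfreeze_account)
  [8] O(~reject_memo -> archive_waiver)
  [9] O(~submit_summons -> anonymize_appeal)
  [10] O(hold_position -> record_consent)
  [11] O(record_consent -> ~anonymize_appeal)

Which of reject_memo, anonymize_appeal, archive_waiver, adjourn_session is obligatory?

Premises 2 and 10 are O(~hold_position -> record_consent) and O(hold_position -> record_consent); every ideal world satisfies ~hold_position or hold_position, so in either case record_consent holds — hence O(record_consent).
From O(record_consent) and premise 11, O(record_consent -> ~anonymize_appeal), we obtain O(~anonymize_appeal).
Premise 9 is O(~submit_summons -> anonymize_appeal); contrapositively O(~anonymize_appeal -> submit_summons). Since O(~anonymize_appeal) holds, K gives O(submit_summons).
The contrapositive of premise 6 (O(reject_memo -> ~submit_summons)) is O(submit_summons -> ~reject_memo), and O(submit_summons) is already established, so O(~reject_memo).
Applying K to premise 8 (O(~reject_memo -> archive_waiver)) and O(~reject_memo) yields O(archive_waiver).
So O(archive_waiver) holds — archive_waiver is obligatory. None of the other listed options is made obligatory by any chain of premises.

archive_waiver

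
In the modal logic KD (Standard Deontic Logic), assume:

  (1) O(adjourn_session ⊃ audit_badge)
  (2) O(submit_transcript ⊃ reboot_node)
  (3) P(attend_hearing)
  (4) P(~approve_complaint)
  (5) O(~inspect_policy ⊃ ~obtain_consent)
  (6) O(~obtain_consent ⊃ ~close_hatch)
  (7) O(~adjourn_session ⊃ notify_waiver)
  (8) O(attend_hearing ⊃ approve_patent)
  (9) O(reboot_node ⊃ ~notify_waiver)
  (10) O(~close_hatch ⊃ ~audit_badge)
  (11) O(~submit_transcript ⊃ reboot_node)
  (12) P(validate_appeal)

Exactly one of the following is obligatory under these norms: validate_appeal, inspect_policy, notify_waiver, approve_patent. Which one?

inspect_policy

Premises 11 and 2 cover both cases: O(~submit_transcript ⊃ reboot_node) and O(submit_transcript ⊃ reboot_node). Since ~submit_transcript ∨ submit_transcript is a tautology, O(reboot_node) follows.
Premise 9 is O(reboot_node ⊃ ~notify_waiver); since O(reboot_node), deontic closure gives O(~notify_waiver).
The contrapositive of premise 7 (O(~adjourn_session ⊃ notify_waiver)) is O(~notify_waiver ⊃ adjourn_session), and O(~notify_waiver) is already established, so O(adjourn_session).
Applying K to premise 1 (O(adjourn_session ⊃ audit_badge)) and O(adjourn_session) yields O(audit_badge).
Premise 10 is O(~close_hatch ⊃ ~audit_badge); contrapositively O(audit_badge ⊃ close_hatch). Since O(audit_badge) holds, K gives O(close_hatch).
Premise 6 is O(~obtain_consent ⊃ ~close_hatch); contrapositively O(close_hatch ⊃ obtain_consent). Since O(close_hatch) holds, K gives O(obtain_consent).
The contrapositive of premise 5 (O(~inspect_policy ⊃ ~obtain_consent)) is O(obtain_consent ⊃ inspect_policy), and O(obtain_consent) is already established, so O(inspect_policy).
So O(inspect_policy) holds — inspect_policy is obligatory. None of the other listed options is made obligatory by any chain of premises.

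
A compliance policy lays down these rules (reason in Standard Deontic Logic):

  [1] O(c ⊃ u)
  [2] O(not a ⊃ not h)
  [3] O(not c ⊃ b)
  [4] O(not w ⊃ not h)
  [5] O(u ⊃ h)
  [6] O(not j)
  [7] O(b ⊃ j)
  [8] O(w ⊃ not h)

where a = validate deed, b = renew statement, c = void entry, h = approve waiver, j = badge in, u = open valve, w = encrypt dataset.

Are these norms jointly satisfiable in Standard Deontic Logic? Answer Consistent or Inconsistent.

By case analysis on not w: premise 4 gives O(not w ⊃ not h) and premise 8 gives O(w ⊃ not h), so O(not h) either way.
Premise 5, O(u ⊃ h), contraposes to O(not h ⊃ not u); with O(not h) we get O(not u).
Premise 1 is O(c ⊃ u); contrapositively O(not u ⊃ not c). Since O(not u) holds, K gives O(not c).
With premise 3, O(not c ⊃ b), the K-axiom yields O(b).
Premise 7 is O(b ⊃ j); since O(b), deontic closure gives O(j).
But premise 6 directly asserts O(not j).
We now have both O(j) and O(not j) — j is simultaneously obligatory and forbidden, violating the D-axiom.

Inconsistent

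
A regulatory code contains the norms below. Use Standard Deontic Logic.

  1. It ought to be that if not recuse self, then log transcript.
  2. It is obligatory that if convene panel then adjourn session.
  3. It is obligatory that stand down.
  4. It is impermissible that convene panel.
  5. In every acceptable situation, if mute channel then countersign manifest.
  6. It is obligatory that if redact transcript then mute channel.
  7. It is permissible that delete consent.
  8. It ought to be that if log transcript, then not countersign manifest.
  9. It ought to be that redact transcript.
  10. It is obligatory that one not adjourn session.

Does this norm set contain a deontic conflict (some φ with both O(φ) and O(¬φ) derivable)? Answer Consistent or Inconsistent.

Consistent

Premise 2 is O(convene_panel → adjourn_session), but O(convene_panel) is not derivable from the premises, so it does not yield O(adjourn_session).
So O(adjourn_session) is not derivable, and the apparent clash with O(¬adjourn_session) does not arise.
A world satisfying every obligation exists (e.g. adjourn_session=false, convene_panel=false, countersign_manifest=true, delete_consent=false, log_transcript=false, mute_channel=true, recuse_self=true, redact_transcript=true, stand_down=true); no atom is both obligatory and forbidden, so the set is consistent.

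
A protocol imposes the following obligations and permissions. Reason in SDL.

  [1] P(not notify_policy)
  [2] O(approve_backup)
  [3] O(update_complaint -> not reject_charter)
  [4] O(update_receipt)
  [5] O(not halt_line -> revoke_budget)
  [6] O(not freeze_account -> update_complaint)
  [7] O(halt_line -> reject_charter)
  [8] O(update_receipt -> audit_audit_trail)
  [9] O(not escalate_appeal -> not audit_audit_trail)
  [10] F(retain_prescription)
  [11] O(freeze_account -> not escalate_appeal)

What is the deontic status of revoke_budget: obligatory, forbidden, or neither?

Premise 4 states O(update_receipt) outright.
Applying K to premise 8 (O(update_receipt -> audit_audit_trail)) and O(update_receipt) yields O(audit_audit_trail).
The contrapositive of premise 9 (O(not escalate_appeal -> not audit_audit_trail)) is O(audit_audit_trail -> escalate_appeal), and O(audit_audit_trail) is already established, so O(escalate_appeal).
The contrapositive of premise 11 (O(freeze_account -> not escalate_appeal)) is O(escalate_appeal -> not freeze_account), and O(escalate_appeal) is already established, so O(not freeze_account).
From O(not freeze_account) and premise 6, O(not freeze_account -> update_complaint), we obtain O(update_complaint).
From O(update_complaint) and premise 3, O(update_complaint -> not reject_charter), we obtain O(not reject_charter).
The contrapositive of premise 7 (O(halt_line -> reject_charter)) is O(not reject_charter -> not halt_line), and O(not reject_charter) is already established, so O(not halt_line).
Applying K to premise 5 (O(not halt_line -> revoke_budget)) and O(not halt_line) yields O(revoke_budget).
Premises 1, 2, 10 do not contribute to this derivation.
Hence revoke_budget is obligatory.

Obligatory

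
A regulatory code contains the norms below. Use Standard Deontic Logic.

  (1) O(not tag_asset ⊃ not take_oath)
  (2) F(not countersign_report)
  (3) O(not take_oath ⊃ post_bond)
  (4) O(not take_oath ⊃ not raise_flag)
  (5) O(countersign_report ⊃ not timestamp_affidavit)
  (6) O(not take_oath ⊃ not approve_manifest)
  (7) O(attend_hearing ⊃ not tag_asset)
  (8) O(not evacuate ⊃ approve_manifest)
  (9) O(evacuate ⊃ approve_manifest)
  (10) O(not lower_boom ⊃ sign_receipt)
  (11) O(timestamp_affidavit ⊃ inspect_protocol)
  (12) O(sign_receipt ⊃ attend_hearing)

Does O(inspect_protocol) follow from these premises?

No

Premise 11 is O(timestamp_affidavit ⊃ inspect_protocol), but O(timestamp_affidavit) is not derivable from the premises, so it does not yield O(inspect_protocol).
No other premise forces O(inspect_protocol). An ideal world satisfying every premise can still have inspect_protocol false, so O(inspect_protocol) is not derivable.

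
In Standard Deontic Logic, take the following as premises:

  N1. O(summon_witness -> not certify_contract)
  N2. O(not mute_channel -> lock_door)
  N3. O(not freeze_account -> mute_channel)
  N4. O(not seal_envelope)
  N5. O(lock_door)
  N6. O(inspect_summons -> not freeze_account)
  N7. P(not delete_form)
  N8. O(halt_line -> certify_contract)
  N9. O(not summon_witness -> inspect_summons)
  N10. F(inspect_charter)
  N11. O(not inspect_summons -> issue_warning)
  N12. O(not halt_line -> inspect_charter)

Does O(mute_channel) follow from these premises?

Yes

Premise 10, F(inspect_charter), is equivalent to O(not inspect_charter).
Premise 12 is O(not halt_line -> inspect_charter); contrapositively O(not inspect_charter -> halt_line). Since O(not inspect_charter) holds, K gives O(halt_line).
Premise 8 is O(halt_line -> certify_contract); since O(halt_line), deontic closure gives O(certify_contract).
Premise 1, O(summon_witness -> not certify_contract), contraposes to O(certify_contract -> not summon_witness); with O(certify_contract) we get O(not summon_witness).
With premise 9, O(not summon_witness -> inspect_summons), the K-axiom yields O(inspect_summons).
Applying K to premise 6 (O(inspect_summons -> not freeze_account)) and O(inspect_summons) yields O(not freeze_account).
From O(not freeze_account) and premise 3, O(not freeze_account -> mute_channel), we obtain O(mute_channel).
Premises 2, 4, 5, 7, 11 do not contribute to this derivation.
So O(mute_channel) follows.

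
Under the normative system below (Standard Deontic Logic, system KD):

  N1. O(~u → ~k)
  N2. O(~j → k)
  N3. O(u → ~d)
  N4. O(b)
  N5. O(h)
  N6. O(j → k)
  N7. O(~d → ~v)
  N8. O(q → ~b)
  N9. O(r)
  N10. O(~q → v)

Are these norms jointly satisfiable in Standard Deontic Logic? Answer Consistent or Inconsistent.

Premises 6 and 2 are O(j → k) and O(~j → k); every ideal world satisfies j or ~j, so in either case k holds — hence O(k).
Premise 1, O(~u → ~k), contraposes to O(k → u); with O(k) we get O(u).
From O(u) and premise 3, O(u → ~d), we obtain O(~d).
With premise 7, O(~d → ~v), the K-axiom yields O(~v).
Premise 10 is O(~q → v); contrapositively O(~v → q). Since O(~v) holds, K gives O(q).
With premise 8, O(q → ~b), the K-axiom yields O(~b).
However, premise 4 gives O(b).
We now have both O(~b) and O(b) — b is simultaneously obligatory and forbidden, violating the D-axiom.

Inconsistent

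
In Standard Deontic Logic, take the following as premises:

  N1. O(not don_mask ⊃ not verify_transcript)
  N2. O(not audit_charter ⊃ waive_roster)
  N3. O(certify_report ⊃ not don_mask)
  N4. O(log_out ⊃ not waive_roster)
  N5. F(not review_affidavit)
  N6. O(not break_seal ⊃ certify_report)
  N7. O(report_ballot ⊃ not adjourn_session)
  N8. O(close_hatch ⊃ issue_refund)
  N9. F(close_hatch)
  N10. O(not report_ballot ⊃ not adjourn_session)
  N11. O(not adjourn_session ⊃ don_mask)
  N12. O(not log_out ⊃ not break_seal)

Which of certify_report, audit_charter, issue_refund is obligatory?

By case analysis on not report_ballot: premise 10 gives O(not report_ballot ⊃ not adjourn_session) and premise 7 gives O(report_ballot ⊃ not adjourn_session), so O(not adjourn_session) either way.
From O(not adjourn_session) and premise 11, O(not adjourn_session ⊃ don_mask), we obtain O(don_mask).
Premise 3 is O(certify_report ⊃ not don_mask); contrapositively O(don_mask ⊃ not certify_report). Since O(don_mask) holds, K gives O(not certify_report).
Premise 6, O(not break_seal ⊃ certify_report), contraposes to O(not certify_report ⊃ break_seal); with O(not certify_report) we get O(break_seal).
The contrapositive of premise 12 (O(not log_out ⊃ not break_seal)) is O(break_seal ⊃ log_out), and O(break_seal) is already established, so O(log_out).
Applying K to premise 4 (O(log_out ⊃ not waive_roster)) and O(log_out) yields O(not waive_roster).
The contrapositive of premise 2 (O(not audit_charter ⊃ waive_roster)) is O(not waive_roster ⊃ audit_charter), and O(not waive_roster) is already established, so O(audit_charter).
So O(audit_charter) holds — audit_charter is obligatory. None of the other listed options is made obligatory by any chain of premises.

audit_charter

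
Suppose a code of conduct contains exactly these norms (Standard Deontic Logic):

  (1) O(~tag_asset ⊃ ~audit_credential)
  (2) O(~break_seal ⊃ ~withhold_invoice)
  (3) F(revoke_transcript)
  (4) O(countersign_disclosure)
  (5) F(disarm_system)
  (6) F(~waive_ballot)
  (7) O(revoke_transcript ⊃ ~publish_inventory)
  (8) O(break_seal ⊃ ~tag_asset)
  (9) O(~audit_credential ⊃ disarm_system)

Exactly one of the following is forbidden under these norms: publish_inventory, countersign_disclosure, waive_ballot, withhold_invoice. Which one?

withhold_invoice

F(disarm_system) at premise 5 means O(~disarm_system).
The contrapositive of premise 9 (O(~audit_credential ⊃ disarm_system)) is O(~disarm_system ⊃ audit_credential), and O(~disarm_system) is already established, so O(audit_credential).
Premise 1, O(~tag_asset ⊃ ~audit_credential), contraposes to O(audit_credential ⊃ tag_asset); with O(audit_credential) we get O(tag_asset).
Premise 8 is O(break_seal ⊃ ~tag_asset); contrapositively O(tag_asset ⊃ ~break_seal). Since O(tag_asset) holds, K gives O(~break_seal).
Premise 2 is O(~break_seal ⊃ ~withhold_invoice); since O(~break_seal), deontic closure gives O(~withhold_invoice).
So O(~withhold_invoice) holds, i.e. withhold_invoice is forbidden. None of the other listed options is forbidden under the premises.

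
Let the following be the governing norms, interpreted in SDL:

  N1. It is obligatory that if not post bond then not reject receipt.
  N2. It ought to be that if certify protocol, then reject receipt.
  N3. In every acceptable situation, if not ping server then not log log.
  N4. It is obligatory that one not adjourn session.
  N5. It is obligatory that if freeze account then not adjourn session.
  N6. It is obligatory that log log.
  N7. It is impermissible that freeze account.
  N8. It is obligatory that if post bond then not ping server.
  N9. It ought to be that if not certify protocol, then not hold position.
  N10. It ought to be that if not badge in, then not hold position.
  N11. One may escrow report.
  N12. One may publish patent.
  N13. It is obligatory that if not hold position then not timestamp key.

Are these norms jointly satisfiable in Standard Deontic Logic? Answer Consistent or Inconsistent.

Consistent

Premise 5 is O(freeze_account → ¬adjourn_session); even if O(¬adjourn_session) held, inferring O(freeze_account) would be affirming the consequent — invalid.
So O(freeze_account) is not derivable, and the apparent clash with O(¬freeze_account) does not arise.
A world satisfying every obligation exists (e.g. adjourn_session=false, badge_in=false, certify_protocol=false, escrow_report=false, freeze_account=false, hold_position=false, log_log=true, ping_server=true, post_bond=false, publish_patent=false, reject_receipt=false, timestamp_key=false); no atom is both obligatory and forbidden, so the set is consistent.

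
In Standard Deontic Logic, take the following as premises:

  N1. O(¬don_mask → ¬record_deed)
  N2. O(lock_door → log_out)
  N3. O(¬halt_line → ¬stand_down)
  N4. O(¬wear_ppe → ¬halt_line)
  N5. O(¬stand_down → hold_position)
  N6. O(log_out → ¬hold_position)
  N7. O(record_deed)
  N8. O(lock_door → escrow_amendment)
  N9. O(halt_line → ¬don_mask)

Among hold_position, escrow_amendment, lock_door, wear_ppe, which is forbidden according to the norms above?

lock_door

Premise 7 states O(record_deed) outright.
Premise 1 is O(¬don_mask → ¬record_deed); contrapositively O(record_deed → don_mask). Since O(record_deed) holds, K gives O(don_mask).
Premise 9, O(halt_line → ¬don_mask), contraposes to O(don_mask → ¬halt_line); with O(don_mask) we get O(¬halt_line).
From O(¬halt_line) and premise 3, O(¬halt_line → ¬stand_down), we obtain O(¬stand_down).
Premise 5 is O(¬stand_down → hold_position); since O(¬stand_down), deontic closure gives O(hold_position).
Premise 6 is O(log_out → ¬hold_position); contrapositively O(hold_position → ¬log_out). Since O(hold_position) holds, K gives O(¬log_out).
Premise 2, O(lock_door → log_out), contraposes to O(¬log_out → ¬lock_door); with O(¬log_out) we get O(¬lock_door).
So O(¬lock_door) holds, i.e. lock_door is forbidden. None of the other listed options is forbidden under the premises.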